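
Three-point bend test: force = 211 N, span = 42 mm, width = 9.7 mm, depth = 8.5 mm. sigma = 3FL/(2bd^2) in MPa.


sigma = 3*211*42/(2*9.7*8.5^2) = 19.0 MPa

19.0


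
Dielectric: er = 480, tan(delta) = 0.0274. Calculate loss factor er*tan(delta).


Loss = 480 * 0.0274 = 13.152

13.152


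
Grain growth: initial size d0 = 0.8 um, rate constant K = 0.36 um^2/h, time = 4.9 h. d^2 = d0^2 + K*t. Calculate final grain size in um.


d^2 = 0.8^2 + 0.36*4.9 = 2.404
d = sqrt(2.404) = 1.55 um

1.55


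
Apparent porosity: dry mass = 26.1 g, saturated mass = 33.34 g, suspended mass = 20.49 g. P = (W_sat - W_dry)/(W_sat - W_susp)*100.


P = (33.34 - 26.1) / (33.34 - 20.49) * 100 = 7.24 / 12.85 * 100 = 56.3%

56.3


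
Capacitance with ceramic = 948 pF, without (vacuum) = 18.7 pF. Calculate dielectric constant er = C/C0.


er = 948 / 18.7 = 50.7

50.7


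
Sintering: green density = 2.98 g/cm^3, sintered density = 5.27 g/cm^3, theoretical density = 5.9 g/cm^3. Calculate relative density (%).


Relative = 5.27 / 5.9 * 100 = 89.3%

89.3


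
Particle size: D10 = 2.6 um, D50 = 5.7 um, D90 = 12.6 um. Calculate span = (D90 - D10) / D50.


Span = (12.6 - 2.6) / 5.7 = 10.0 / 5.7 = 1.754

1.754


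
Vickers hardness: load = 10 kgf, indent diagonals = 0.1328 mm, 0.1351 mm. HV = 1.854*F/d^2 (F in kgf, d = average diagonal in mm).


d_avg = (0.1328+0.1351)/2 = 0.13395 mm
HV = 1.854*10/0.13395^2 = 1033

1033


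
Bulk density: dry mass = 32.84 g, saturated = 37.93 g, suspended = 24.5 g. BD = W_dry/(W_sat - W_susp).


BD = 32.84 / (37.93 - 24.5) = 32.84 / 13.43 = 2.445 g/cm^3

2.445


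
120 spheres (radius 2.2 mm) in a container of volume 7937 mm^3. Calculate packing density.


V_sphere = 4/3*pi*2.2^3 = 44.6022 mm^3
Total V = 120*44.6022 = 5352.264 mm^3
PD = 5352.264 / 7937 = 0.674

0.674


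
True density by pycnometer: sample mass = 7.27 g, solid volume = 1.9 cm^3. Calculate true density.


TD = 7.27 / 1.9 = 3.826 g/cm^3

3.826


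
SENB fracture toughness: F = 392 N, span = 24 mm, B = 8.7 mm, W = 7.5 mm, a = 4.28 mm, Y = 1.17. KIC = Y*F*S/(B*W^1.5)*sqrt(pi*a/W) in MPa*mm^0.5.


KIC = 1.17*392*24/(8.7*7.5^1.5)*sqrt(pi*4.28/7.5) = 82.48

82.48


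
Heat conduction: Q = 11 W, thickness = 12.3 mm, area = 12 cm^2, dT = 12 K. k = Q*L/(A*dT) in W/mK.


k = 11*12.3/1000/(12/10000*12) = 9.4 W/mK

9.4


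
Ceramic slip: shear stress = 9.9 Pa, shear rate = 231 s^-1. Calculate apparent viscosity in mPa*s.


eta = tau/gamma * 1000 = 9.9/231 * 1000 = 42.9 mPa*s

42.9


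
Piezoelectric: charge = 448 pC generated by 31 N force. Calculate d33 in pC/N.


d33 = 448 / 31 = 14.5 pC/N

14.5


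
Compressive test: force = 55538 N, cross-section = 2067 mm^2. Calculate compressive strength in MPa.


CS = 55538 / 2067 = 26.9 MPa

26.9


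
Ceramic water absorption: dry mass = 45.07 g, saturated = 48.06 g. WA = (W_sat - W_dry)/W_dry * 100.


WA = (48.06 - 45.07) / 45.07 * 100 = 6.63%

6.63


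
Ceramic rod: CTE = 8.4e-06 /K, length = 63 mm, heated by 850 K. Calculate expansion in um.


dL = 8.4e-06 * 63 * 850 * 1000 = 449.82 um

449.82


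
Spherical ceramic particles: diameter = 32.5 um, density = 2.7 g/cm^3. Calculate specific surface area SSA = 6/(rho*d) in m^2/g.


SSA = 6 / (2.7 * 32.5) = 0.068 m^2/g

0.068


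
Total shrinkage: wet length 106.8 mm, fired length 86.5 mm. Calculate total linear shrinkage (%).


TS = (106.8 - 86.5) / 106.8 * 100 = 19.01%

19.01


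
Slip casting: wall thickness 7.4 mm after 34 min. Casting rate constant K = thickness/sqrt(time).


K = 7.4 / sqrt(34) = 7.4 / 5.831 = 1.269 mm/min^0.5

1.269


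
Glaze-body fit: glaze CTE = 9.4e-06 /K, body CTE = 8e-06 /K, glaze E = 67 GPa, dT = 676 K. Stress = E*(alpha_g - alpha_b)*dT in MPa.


Stress = 67*1000*(9.4e-06 - 8e-06)*676 = 63.4 MPa

63.4


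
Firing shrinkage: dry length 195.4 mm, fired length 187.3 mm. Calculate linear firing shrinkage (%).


FS = (195.4 - 187.3) / 195.4 * 100 = 4.15%

4.15


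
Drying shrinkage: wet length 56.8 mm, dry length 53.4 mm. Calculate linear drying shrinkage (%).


DS = (56.8 - 53.4) / 56.8 * 100 = 5.99%

5.99


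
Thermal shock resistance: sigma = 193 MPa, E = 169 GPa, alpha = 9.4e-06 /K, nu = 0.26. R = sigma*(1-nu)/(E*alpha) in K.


R = 193*(1-0.26)/(169*1000*9.4e-06) = 90 K

90


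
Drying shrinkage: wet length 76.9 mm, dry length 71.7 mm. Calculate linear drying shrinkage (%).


DS = (76.9 - 71.7) / 76.9 * 100 = 6.76%

6.76


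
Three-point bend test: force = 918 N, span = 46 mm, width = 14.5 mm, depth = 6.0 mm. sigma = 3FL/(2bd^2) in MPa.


sigma = 3*918*46/(2*14.5*6.0^2) = 121.3 MPa

121.3


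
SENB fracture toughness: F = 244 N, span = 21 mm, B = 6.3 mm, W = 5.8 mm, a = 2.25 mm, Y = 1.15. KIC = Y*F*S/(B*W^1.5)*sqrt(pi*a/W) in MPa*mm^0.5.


KIC = 1.15*244*21/(6.3*5.8^1.5)*sqrt(pi*2.25/5.8) = 73.92

73.92


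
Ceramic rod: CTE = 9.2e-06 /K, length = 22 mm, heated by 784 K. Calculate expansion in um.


dL = 9.2e-06 * 22 * 784 * 1000 = 158.682 um

158.682


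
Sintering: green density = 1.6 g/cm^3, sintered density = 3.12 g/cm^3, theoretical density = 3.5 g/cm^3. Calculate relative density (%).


Relative = 3.12 / 3.5 * 100 = 89.1%

89.1


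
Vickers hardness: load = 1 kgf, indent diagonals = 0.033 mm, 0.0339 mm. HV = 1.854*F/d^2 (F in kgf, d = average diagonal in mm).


d_avg = (0.033+0.0339)/2 = 0.03345 mm
HV = 1.854*1/0.03345^2 = 1657

1657


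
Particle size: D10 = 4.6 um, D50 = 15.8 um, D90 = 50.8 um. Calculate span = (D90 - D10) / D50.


Span = (50.8 - 4.6) / 15.8 = 46.2 / 15.8 = 2.924

2.924


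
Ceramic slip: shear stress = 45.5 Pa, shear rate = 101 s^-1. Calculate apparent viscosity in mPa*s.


eta = tau/gamma * 1000 = 45.5/101 * 1000 = 450.5 mPa*s

450.5


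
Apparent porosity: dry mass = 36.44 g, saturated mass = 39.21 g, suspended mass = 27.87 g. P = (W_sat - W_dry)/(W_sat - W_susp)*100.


P = (39.21 - 36.44) / (39.21 - 27.87) * 100 = 2.77 / 11.34 * 100 = 24.4%

24.4


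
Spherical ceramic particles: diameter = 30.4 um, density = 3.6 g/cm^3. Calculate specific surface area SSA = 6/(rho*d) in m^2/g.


SSA = 6 / (3.6 * 30.4) = 0.055 m^2/g

0.055


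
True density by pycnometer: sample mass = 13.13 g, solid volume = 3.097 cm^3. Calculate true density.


TD = 13.13 / 3.097 = 4.24 g/cm^3

4.24


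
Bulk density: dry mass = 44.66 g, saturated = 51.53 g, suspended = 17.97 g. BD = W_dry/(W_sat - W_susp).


BD = 44.66 / (51.53 - 17.97) = 44.66 / 33.56 = 1.331 g/cm^3

1.331


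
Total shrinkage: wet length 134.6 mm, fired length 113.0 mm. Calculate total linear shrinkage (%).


TS = (134.6 - 113.0) / 134.6 * 100 = 16.05%

16.05


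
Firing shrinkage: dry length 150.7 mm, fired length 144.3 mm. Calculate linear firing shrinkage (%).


FS = (150.7 - 144.3) / 150.7 * 100 = 4.25%

4.25


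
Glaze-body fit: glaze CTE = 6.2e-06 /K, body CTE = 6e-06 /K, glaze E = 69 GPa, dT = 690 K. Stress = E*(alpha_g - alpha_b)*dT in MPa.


Stress = 69*1000*(6.2e-06 - 6e-06)*690 = 9.5 MPa

9.5


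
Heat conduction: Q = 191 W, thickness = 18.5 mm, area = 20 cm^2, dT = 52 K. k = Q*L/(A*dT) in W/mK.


k = 191*18.5/1000/(20/10000*52) = 33.98 W/mK

33.98


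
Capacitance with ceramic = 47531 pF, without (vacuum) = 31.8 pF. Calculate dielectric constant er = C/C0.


er = 47531 / 31.8 = 1494.69

1494.69


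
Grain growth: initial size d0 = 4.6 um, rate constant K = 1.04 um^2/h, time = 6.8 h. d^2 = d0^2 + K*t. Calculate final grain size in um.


d^2 = 4.6^2 + 1.04*6.8 = 28.232
d = sqrt(28.232) = 5.31 um

5.31


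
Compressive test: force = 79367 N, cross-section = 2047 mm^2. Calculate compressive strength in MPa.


CS = 79367 / 2047 = 38.8 MPa

38.8


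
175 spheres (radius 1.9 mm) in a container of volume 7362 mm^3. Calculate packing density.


V_sphere = 4/3*pi*1.9^3 = 28.7309 mm^3
Total V = 175*28.7309 = 5027.9075 mm^3
PD = 5027.9075 / 7362 = 0.683

0.683


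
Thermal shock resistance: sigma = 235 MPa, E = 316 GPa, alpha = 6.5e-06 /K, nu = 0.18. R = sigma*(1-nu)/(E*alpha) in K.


R = 235*(1-0.18)/(316*1000*6.5e-06) = 94 K

94


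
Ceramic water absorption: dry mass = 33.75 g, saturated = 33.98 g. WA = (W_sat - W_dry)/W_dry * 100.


WA = (33.98 - 33.75) / 33.75 * 100 = 0.68%

0.68


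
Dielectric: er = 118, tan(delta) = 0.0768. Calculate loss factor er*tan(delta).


Loss = 118 * 0.0768 = 9.062

9.062


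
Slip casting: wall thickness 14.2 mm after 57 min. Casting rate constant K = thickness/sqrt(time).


K = 14.2 / sqrt(57) = 14.2 / 7.5498 = 1.881 mm/min^0.5

1.881


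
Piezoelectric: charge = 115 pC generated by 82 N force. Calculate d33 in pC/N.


d33 = 115 / 82 = 1.4 pC/N

1.4


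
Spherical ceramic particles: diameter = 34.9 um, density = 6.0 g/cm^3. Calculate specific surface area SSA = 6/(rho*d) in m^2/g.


SSA = 6 / (6.0 * 34.9) = 0.029 m^2/g

0.029


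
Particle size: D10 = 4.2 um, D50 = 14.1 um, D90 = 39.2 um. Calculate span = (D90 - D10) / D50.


Span = (39.2 - 4.2) / 14.1 = 35.0 / 14.1 = 2.482

2.482


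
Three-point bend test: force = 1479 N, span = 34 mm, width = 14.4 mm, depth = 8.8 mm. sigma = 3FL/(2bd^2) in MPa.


sigma = 3*1479*34/(2*14.4*8.8^2) = 67.6 MPa

67.6


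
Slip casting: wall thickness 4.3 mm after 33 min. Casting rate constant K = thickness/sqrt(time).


K = 4.3 / sqrt(33) = 4.3 / 5.7446 = 0.749 mm/min^0.5

0.749


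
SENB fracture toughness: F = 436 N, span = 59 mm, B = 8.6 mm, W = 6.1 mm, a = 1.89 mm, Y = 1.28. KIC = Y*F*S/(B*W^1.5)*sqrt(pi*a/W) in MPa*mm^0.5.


KIC = 1.28*436*59/(8.6*6.1^1.5)*sqrt(pi*1.89/6.1) = 250.72

250.72


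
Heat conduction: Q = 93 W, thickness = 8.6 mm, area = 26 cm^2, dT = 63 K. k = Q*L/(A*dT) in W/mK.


k = 93*8.6/1000/(26/10000*63) = 4.88 W/mK

4.88


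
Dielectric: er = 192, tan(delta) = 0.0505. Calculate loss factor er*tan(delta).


Loss = 192 * 0.0505 = 9.696

9.696


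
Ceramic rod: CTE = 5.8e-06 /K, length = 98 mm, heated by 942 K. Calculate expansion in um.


dL = 5.8e-06 * 98 * 942 * 1000 = 535.433 um

535.433


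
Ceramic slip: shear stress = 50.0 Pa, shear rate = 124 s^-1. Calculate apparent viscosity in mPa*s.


eta = tau/gamma * 1000 = 50.0/124 * 1000 = 403.2 mPa*s

403.2


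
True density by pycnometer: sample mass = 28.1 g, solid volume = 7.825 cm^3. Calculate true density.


TD = 28.1 / 7.825 = 3.591 g/cm^3

3.591


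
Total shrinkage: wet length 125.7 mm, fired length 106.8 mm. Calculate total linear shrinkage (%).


TS = (125.7 - 106.8) / 125.7 * 100 = 15.04%

15.04


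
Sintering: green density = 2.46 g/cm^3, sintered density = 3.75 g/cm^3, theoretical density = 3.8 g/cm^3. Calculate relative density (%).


Relative = 3.75 / 3.8 * 100 = 98.7%

98.7


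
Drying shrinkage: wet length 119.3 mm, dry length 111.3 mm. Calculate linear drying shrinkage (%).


DS = (119.3 - 111.3) / 119.3 * 100 = 6.71%

6.71


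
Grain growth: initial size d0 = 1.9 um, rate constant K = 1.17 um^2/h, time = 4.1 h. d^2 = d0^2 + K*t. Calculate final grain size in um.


d^2 = 1.9^2 + 1.17*4.1 = 8.407
d = sqrt(8.407) = 2.9 um

2.9


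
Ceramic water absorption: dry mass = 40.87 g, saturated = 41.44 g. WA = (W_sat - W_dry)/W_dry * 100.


WA = (41.44 - 40.87) / 40.87 * 100 = 1.39%

1.39


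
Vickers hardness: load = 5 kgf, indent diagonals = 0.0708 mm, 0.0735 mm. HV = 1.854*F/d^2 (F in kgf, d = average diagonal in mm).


d_avg = (0.0708+0.0735)/2 = 0.07215 mm
HV = 1.854*5/0.07215^2 = 1781

1781


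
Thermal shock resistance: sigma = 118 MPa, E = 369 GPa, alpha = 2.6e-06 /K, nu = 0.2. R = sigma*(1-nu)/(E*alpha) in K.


R = 118*(1-0.2)/(369*1000*2.6e-06) = 98 K

98


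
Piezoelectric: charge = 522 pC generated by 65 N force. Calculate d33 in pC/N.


d33 = 522 / 65 = 8.0 pC/N

8.0


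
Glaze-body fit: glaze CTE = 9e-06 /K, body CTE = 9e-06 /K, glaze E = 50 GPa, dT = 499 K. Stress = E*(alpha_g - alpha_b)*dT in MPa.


Stress = 50*1000*(9e-06 - 9e-06)*499 = 0.0 MPa

0.0


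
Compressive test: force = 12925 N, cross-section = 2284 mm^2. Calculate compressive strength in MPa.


CS = 12925 / 2284 = 5.7 MPa

5.7


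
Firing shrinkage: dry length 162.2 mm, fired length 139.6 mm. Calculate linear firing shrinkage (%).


FS = (162.2 - 139.6) / 162.2 * 100 = 13.93%

13.93


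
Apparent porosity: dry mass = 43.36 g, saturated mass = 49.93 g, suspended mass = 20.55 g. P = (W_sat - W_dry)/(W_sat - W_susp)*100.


P = (49.93 - 43.36) / (49.93 - 20.55) * 100 = 6.57 / 29.38 * 100 = 22.4%

22.4


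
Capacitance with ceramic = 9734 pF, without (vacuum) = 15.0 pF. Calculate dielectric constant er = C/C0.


er = 9734 / 15.0 = 648.93

648.93


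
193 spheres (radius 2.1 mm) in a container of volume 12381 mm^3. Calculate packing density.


V_sphere = 4/3*pi*2.1^3 = 38.7924 mm^3
Total V = 193*38.7924 = 7486.9332 mm^3
PD = 7486.9332 / 12381 = 0.605

0.605


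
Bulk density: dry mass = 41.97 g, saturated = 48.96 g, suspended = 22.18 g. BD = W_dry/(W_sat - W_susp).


BD = 41.97 / (48.96 - 22.18) = 41.97 / 26.78 = 1.567 g/cm^3

1.567


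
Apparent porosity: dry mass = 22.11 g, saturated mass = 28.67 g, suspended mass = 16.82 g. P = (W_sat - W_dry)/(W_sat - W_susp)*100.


P = (28.67 - 22.11) / (28.67 - 16.82) * 100 = 6.56 / 11.85 * 100 = 55.4%

55.4


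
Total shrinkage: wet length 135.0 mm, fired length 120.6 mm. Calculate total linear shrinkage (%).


TS = (135.0 - 120.6) / 135.0 * 100 = 10.67%

10.67


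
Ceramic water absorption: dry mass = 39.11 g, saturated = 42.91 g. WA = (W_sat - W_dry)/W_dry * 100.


WA = (42.91 - 39.11) / 39.11 * 100 = 9.72%

9.72


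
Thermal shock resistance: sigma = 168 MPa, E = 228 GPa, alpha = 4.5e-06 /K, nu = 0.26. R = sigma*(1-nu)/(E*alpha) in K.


R = 168*(1-0.26)/(228*1000*4.5e-06) = 121 K

121


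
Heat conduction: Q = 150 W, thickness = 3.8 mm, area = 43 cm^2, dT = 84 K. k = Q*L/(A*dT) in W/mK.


k = 150*3.8/1000/(43/10000*84) = 1.58 W/mK

1.58


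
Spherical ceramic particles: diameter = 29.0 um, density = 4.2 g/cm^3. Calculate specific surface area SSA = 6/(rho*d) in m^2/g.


SSA = 6 / (4.2 * 29.0) = 0.049 m^2/g

0.049


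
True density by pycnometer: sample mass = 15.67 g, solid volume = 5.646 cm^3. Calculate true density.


TD = 15.67 / 5.646 = 2.775 g/cm^3

2.775


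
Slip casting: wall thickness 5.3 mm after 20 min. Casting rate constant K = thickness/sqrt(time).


K = 5.3 / sqrt(20) = 5.3 / 4.4721 = 1.185 mm/min^0.5

1.185


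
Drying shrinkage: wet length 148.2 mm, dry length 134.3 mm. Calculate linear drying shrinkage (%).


DS = (148.2 - 134.3) / 148.2 * 100 = 9.38%

9.38


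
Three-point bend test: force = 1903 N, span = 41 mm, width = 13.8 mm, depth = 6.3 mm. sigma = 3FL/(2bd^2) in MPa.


sigma = 3*1903*41/(2*13.8*6.3^2) = 213.7 MPa

213.7


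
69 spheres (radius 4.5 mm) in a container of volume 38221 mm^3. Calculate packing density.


V_sphere = 4/3*pi*4.5^3 = 381.7035 mm^3
Total V = 69*381.7035 = 26337.5415 mm^3
PD = 26337.5415 / 38221 = 0.689

0.689


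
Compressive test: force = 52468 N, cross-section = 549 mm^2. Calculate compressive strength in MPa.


CS = 52468 / 549 = 95.6 MPa

95.6


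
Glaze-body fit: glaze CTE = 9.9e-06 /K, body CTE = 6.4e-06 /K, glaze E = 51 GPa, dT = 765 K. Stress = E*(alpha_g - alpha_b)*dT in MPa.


Stress = 51*1000*(9.9e-06 - 6.4e-06)*765 = 136.6 MPa

136.6


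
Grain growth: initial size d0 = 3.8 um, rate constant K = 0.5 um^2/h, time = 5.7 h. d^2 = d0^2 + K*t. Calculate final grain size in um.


d^2 = 3.8^2 + 0.5*5.7 = 17.29
d = sqrt(17.29) = 4.16 um

4.16


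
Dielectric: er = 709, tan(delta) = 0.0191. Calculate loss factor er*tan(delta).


Loss = 709 * 0.0191 = 13.542

13.542


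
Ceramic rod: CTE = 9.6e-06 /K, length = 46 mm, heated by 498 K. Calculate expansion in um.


dL = 9.6e-06 * 46 * 498 * 1000 = 219.917 um

219.917


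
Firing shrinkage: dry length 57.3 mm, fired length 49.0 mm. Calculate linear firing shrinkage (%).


FS = (57.3 - 49.0) / 57.3 * 100 = 14.49%

14.49


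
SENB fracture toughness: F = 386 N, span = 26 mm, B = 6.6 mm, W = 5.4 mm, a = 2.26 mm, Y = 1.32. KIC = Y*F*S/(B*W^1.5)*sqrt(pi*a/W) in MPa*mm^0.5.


KIC = 1.32*386*26/(6.6*5.4^1.5)*sqrt(pi*2.26/5.4) = 183.41

183.41


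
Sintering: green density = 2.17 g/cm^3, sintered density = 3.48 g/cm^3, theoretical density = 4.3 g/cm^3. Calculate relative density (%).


Relative = 3.48 / 4.3 * 100 = 80.9%

80.9


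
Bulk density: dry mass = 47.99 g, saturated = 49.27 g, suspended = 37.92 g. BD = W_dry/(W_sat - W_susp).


BD = 47.99 / (49.27 - 37.92) = 47.99 / 11.35 = 4.228 g/cm^3

4.228


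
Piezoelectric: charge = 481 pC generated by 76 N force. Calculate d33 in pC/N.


d33 = 481 / 76 = 6.3 pC/N

6.3


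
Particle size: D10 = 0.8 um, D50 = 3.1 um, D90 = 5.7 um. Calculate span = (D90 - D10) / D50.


Span = (5.7 - 0.8) / 3.1 = 4.9 / 3.1 = 1.581

1.581


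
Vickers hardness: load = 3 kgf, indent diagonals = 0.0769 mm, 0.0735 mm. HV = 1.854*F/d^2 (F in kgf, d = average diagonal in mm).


d_avg = (0.0769+0.0735)/2 = 0.0752 mm
HV = 1.854*3/0.0752^2 = 984

984


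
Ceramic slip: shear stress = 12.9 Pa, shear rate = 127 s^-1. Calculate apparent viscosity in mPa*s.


eta = tau/gamma * 1000 = 12.9/127 * 1000 = 101.6 mPa*s

101.6


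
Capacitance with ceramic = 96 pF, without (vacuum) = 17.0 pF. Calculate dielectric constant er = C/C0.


er = 96 / 17.0 = 5.65

5.65


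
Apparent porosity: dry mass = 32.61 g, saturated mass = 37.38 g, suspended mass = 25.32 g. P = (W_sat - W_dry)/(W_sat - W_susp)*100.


P = (37.38 - 32.61) / (37.38 - 25.32) * 100 = 4.77 / 12.06 * 100 = 39.6%

39.6


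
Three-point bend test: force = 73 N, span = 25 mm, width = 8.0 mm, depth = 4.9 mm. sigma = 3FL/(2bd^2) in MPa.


sigma = 3*73*25/(2*8.0*4.9^2) = 14.3 MPa

14.3


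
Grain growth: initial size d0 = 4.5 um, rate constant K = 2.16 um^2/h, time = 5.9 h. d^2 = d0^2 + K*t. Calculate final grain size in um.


d^2 = 4.5^2 + 2.16*5.9 = 32.994
d = sqrt(32.994) = 5.74 um

5.74


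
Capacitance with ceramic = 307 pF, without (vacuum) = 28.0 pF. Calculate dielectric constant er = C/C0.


er = 307 / 28.0 = 10.96

10.96


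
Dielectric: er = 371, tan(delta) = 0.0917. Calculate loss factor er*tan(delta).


Loss = 371 * 0.0917 = 34.021

34.021


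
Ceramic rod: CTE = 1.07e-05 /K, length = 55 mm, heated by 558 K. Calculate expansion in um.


dL = 1.07e-05 * 55 * 558 * 1000 = 328.383 um

328.383


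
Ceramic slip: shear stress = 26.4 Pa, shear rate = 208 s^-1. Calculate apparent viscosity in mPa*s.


eta = tau/gamma * 1000 = 26.4/208 * 1000 = 126.9 mPa*s

126.9


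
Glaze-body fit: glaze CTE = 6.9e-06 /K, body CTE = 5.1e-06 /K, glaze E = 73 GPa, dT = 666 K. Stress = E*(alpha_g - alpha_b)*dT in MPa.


Stress = 73*1000*(6.9e-06 - 5.1e-06)*666 = 87.5 MPa

87.5


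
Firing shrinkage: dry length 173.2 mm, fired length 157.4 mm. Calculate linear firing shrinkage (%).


FS = (173.2 - 157.4) / 173.2 * 100 = 9.12%

9.12


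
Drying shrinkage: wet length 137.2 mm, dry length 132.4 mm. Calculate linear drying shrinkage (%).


DS = (137.2 - 132.4) / 137.2 * 100 = 3.5%

3.5


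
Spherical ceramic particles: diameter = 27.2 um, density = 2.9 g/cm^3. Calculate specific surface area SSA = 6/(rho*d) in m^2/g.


SSA = 6 / (2.9 * 27.2) = 0.076 m^2/g

0.076


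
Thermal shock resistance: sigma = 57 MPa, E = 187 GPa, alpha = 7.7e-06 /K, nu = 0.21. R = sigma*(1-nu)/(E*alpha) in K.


R = 57*(1-0.21)/(187*1000*7.7e-06) = 31 K

31


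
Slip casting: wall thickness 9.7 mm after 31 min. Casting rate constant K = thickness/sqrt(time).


K = 9.7 / sqrt(31) = 9.7 / 5.5678 = 1.742 mm/min^0.5

1.742


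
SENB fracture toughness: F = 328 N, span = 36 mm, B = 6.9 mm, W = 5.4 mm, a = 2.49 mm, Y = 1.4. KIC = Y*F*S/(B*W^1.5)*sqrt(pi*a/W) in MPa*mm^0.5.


KIC = 1.4*328*36/(6.9*5.4^1.5)*sqrt(pi*2.49/5.4) = 229.8

229.8


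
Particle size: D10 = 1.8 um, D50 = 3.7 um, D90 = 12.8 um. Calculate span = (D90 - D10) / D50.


Span = (12.8 - 1.8) / 3.7 = 11.0 / 3.7 = 2.973

2.973


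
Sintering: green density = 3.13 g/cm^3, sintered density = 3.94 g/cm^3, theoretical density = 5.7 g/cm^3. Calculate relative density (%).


Relative = 3.94 / 5.7 * 100 = 69.1%

69.1


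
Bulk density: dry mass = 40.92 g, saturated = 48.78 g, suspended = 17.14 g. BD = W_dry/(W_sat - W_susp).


BD = 40.92 / (48.78 - 17.14) = 40.92 / 31.64 = 1.293 g/cm^3

1.293


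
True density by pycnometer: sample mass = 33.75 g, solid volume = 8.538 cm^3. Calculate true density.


TD = 33.75 / 8.538 = 3.953 g/cm^3

3.953


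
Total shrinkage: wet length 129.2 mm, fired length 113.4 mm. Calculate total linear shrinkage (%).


TS = (129.2 - 113.4) / 129.2 * 100 = 12.23%

12.23


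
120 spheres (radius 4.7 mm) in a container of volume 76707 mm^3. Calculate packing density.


V_sphere = 4/3*pi*4.7^3 = 434.8928 mm^3
Total V = 120*434.8928 = 52187.136 mm^3
PD = 52187.136 / 76707 = 0.68

0.68


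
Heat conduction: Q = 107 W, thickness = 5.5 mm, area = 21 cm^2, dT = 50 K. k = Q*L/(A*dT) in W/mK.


k = 107*5.5/1000/(21/10000*50) = 5.6 W/mK

5.6


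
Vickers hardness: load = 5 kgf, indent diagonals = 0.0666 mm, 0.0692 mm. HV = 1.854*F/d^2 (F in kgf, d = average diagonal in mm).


d_avg = (0.0666+0.0692)/2 = 0.0679 mm
HV = 1.854*5/0.0679^2 = 2011

2011


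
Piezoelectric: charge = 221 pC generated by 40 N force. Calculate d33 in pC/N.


d33 = 221 / 40 = 5.5 pC/N

5.5


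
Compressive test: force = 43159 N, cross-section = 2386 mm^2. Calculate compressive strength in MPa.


CS = 43159 / 2386 = 18.1 MPa

18.1


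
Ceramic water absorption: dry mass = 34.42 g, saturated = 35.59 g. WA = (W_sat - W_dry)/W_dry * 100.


WA = (35.59 - 34.42) / 34.42 * 100 = 3.4%

3.4


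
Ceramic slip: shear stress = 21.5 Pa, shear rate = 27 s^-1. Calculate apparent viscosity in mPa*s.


eta = tau/gamma * 1000 = 21.5/27 * 1000 = 796.3 mPa*s

796.3


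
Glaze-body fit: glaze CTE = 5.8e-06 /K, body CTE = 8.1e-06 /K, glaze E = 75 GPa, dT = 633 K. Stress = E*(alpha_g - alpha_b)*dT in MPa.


Stress = 75*1000*(5.8e-06 - 8.1e-06)*633 = -109.2 MPa

-109.2


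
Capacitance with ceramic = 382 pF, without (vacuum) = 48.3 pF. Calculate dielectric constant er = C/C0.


er = 382 / 48.3 = 7.91

7.91


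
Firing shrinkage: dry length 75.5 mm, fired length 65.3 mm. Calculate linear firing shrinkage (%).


FS = (75.5 - 65.3) / 75.5 * 100 = 13.51%

13.51


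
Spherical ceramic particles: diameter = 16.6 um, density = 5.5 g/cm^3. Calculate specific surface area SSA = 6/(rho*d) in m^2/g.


SSA = 6 / (5.5 * 16.6) = 0.066 m^2/g

0.066


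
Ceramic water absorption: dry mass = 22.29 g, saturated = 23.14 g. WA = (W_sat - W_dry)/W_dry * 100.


WA = (23.14 - 22.29) / 22.29 * 100 = 3.81%

3.81


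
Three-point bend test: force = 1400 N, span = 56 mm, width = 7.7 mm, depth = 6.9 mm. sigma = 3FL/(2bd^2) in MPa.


sigma = 3*1400*56/(2*7.7*6.9^2) = 320.8 MPa

320.8


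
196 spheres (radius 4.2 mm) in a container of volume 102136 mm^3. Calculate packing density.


V_sphere = 4/3*pi*4.2^3 = 310.3391 mm^3
Total V = 196*310.3391 = 60826.4636 mm^3
PD = 60826.4636 / 102136 = 0.596

0.596


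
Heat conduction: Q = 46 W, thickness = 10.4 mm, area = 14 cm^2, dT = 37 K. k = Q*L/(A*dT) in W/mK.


k = 46*10.4/1000/(14/10000*37) = 9.24 W/mK

9.24


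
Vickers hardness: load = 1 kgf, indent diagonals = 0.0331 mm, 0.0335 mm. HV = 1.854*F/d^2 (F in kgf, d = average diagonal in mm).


d_avg = (0.0331+0.0335)/2 = 0.0333 mm
HV = 1.854*1/0.0333^2 = 1672

1672


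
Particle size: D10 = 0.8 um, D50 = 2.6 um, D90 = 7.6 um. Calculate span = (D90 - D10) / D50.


Span = (7.6 - 0.8) / 2.6 = 6.8 / 2.6 = 2.615

2.615


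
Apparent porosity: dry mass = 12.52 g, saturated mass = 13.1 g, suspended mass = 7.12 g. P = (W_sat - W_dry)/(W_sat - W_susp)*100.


P = (13.1 - 12.52) / (13.1 - 7.12) * 100 = 0.58 / 5.98 * 100 = 9.7%

9.7


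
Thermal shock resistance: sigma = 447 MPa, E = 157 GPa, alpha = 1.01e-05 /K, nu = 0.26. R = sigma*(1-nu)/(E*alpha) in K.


R = 447*(1-0.26)/(157*1000*1.01e-05) = 209 K

209


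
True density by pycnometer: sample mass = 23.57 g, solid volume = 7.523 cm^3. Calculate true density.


TD = 23.57 / 7.523 = 3.133 g/cm^3

3.133


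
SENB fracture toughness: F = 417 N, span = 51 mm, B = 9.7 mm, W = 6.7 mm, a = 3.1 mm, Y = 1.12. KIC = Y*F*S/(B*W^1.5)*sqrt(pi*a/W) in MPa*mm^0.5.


KIC = 1.12*417*51/(9.7*6.7^1.5)*sqrt(pi*3.1/6.7) = 170.71

170.71


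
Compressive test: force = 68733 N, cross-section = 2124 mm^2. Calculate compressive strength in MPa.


CS = 68733 / 2124 = 32.4 MPa

32.4


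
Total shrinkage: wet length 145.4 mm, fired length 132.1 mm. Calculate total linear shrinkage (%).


TS = (145.4 - 132.1) / 145.4 * 100 = 9.15%

9.15


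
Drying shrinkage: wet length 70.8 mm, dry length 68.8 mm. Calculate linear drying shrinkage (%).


DS = (70.8 - 68.8) / 70.8 * 100 = 2.82%

2.82


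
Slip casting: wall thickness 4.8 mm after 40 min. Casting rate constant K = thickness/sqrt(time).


K = 4.8 / sqrt(40) = 4.8 / 6.3246 = 0.759 mm/min^0.5

0.759


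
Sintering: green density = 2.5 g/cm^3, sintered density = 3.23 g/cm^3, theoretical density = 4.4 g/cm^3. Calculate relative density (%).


Relative = 3.23 / 4.4 * 100 = 73.4%

73.4


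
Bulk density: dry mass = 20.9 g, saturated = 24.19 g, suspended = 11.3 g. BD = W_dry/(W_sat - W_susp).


BD = 20.9 / (24.19 - 11.3) = 20.9 / 12.89 = 1.621 g/cm^3

1.621


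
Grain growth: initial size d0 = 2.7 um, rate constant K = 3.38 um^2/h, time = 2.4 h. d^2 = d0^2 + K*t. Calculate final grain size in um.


d^2 = 2.7^2 + 3.38*2.4 = 15.402
d = sqrt(15.402) = 3.92 um

3.92


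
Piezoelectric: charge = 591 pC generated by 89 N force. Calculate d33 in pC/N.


d33 = 591 / 89 = 6.6 pC/N

6.6


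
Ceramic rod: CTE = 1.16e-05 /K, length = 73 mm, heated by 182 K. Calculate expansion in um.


dL = 1.16e-05 * 73 * 182 * 1000 = 154.118 um

154.118


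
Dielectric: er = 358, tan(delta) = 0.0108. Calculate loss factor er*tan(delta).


Loss = 358 * 0.0108 = 3.866

3.866


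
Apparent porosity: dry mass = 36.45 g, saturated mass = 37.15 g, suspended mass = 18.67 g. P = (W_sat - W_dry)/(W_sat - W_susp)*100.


P = (37.15 - 36.45) / (37.15 - 18.67) * 100 = 0.7 / 18.48 * 100 = 3.8%

3.8


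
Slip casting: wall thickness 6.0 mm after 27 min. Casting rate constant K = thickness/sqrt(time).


K = 6.0 / sqrt(27) = 6.0 / 5.1962 = 1.155 mm/min^0.5

1.155


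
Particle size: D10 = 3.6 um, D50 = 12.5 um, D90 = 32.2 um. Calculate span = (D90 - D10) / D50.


Span = (32.2 - 3.6) / 12.5 = 28.6 / 12.5 = 2.288

2.288


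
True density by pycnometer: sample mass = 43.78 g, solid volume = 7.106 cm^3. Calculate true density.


TD = 43.78 / 7.106 = 6.161 g/cm^3

6.161


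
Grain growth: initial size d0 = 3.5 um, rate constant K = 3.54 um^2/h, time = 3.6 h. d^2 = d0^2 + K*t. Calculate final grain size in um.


d^2 = 3.5^2 + 3.54*3.6 = 24.994
d = sqrt(24.994) = 5.0 um

5.0


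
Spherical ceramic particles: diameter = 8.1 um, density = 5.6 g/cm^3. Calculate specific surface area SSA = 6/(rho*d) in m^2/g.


SSA = 6 / (5.6 * 8.1) = 0.132 m^2/g

0.132


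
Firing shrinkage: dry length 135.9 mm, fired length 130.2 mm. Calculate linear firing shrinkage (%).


FS = (135.9 - 130.2) / 135.9 * 100 = 4.19%

4.19


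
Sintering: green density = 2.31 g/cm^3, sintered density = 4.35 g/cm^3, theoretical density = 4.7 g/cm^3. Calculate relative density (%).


Relative = 4.35 / 4.7 * 100 = 92.6%

92.6


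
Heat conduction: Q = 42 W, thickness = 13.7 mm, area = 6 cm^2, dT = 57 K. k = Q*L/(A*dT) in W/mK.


k = 42*13.7/1000/(6/10000*57) = 16.82 W/mK

16.82


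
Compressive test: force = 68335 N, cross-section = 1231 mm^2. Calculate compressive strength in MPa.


CS = 68335 / 1231 = 55.5 MPa

55.5


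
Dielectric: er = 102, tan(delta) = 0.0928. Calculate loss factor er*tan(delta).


Loss = 102 * 0.0928 = 9.466

9.466


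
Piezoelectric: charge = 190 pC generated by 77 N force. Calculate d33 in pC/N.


d33 = 190 / 77 = 2.5 pC/N

2.5


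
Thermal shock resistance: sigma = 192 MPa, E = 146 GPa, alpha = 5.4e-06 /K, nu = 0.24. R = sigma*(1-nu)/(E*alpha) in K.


R = 192*(1-0.24)/(146*1000*5.4e-06) = 185 K

185


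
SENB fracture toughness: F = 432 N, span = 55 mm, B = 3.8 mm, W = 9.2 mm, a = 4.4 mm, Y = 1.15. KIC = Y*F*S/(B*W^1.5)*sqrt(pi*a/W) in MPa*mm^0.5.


KIC = 1.15*432*55/(3.8*9.2^1.5)*sqrt(pi*4.4/9.2) = 315.85

315.85


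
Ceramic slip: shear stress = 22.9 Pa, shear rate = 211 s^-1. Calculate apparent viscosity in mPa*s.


eta = tau/gamma * 1000 = 22.9/211 * 1000 = 108.5 mPa*s

108.5


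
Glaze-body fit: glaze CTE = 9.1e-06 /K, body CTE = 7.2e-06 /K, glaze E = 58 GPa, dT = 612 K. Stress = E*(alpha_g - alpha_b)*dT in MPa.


Stress = 58*1000*(9.1e-06 - 7.2e-06)*612 = 67.4 MPa

67.4


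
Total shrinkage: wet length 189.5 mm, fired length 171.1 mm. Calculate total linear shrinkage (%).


TS = (189.5 - 171.1) / 189.5 * 100 = 9.71%

9.71


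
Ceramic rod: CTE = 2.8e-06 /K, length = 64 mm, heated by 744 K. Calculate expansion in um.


dL = 2.8e-06 * 64 * 744 * 1000 = 133.325 um

133.325


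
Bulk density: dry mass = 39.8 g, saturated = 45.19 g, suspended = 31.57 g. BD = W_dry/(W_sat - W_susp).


BD = 39.8 / (45.19 - 31.57) = 39.8 / 13.62 = 2.922 g/cm^3

2.922


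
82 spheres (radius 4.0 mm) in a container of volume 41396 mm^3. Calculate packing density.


V_sphere = 4/3*pi*4.0^3 = 268.0826 mm^3
Total V = 82*268.0826 = 21982.7732 mm^3
PD = 21982.7732 / 41396 = 0.531

0.531


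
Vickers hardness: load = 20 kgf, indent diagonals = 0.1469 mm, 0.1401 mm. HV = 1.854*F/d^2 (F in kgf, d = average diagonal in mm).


d_avg = (0.1469+0.1401)/2 = 0.1435 mm
HV = 1.854*20/0.1435^2 = 1801

1801


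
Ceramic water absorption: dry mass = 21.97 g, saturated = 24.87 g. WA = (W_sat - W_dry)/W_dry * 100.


WA = (24.87 - 21.97) / 21.97 * 100 = 13.2%

13.2


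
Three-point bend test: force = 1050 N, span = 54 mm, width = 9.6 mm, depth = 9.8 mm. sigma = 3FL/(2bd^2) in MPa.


sigma = 3*1050*54/(2*9.6*9.8^2) = 92.2 MPa

92.2


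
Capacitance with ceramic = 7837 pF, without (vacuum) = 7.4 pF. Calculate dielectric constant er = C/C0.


er = 7837 / 7.4 = 1059.05

1059.05


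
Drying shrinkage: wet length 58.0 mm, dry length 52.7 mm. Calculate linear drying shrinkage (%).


DS = (58.0 - 52.7) / 58.0 * 100 = 9.14%

9.14


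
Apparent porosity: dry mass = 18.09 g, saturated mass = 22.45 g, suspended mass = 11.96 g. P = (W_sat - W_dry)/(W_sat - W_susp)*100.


P = (22.45 - 18.09) / (22.45 - 11.96) * 100 = 4.36 / 10.49 * 100 = 41.6%

41.6


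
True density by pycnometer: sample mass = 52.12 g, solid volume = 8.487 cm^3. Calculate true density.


TD = 52.12 / 8.487 = 6.141 g/cm^3

6.141


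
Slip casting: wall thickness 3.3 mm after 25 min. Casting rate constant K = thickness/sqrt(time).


K = 3.3 / sqrt(25) = 3.3 / 5.0 = 0.66 mm/min^0.5

0.66


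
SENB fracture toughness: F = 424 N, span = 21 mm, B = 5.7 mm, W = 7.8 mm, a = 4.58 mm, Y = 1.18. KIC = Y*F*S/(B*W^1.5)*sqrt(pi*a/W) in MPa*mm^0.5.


KIC = 1.18*424*21/(5.7*7.8^1.5)*sqrt(pi*4.58/7.8) = 114.92

114.92


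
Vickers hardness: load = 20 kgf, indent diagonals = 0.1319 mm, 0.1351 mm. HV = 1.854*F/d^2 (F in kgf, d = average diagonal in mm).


d_avg = (0.1319+0.1351)/2 = 0.1335 mm
HV = 1.854*20/0.1335^2 = 2081

2081


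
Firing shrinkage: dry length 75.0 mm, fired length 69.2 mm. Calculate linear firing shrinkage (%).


FS = (75.0 - 69.2) / 75.0 * 100 = 7.73%

7.73


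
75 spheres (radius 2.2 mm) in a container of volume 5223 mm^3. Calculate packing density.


V_sphere = 4/3*pi*2.2^3 = 44.6022 mm^3
Total V = 75*44.6022 = 3345.165 mm^3
PD = 3345.165 / 5223 = 0.64

0.64


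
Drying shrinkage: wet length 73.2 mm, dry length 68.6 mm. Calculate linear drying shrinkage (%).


DS = (73.2 - 68.6) / 73.2 * 100 = 6.28%

6.28


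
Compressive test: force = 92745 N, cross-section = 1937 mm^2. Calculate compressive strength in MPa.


CS = 92745 / 1937 = 47.9 MPa

47.9


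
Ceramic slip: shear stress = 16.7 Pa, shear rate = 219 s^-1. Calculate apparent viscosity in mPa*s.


eta = tau/gamma * 1000 = 16.7/219 * 1000 = 76.3 mPa*s

76.3


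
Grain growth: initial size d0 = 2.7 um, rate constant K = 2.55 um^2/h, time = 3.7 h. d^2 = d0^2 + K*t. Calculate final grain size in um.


d^2 = 2.7^2 + 2.55*3.7 = 16.725
d = sqrt(16.725) = 4.09 um

4.09


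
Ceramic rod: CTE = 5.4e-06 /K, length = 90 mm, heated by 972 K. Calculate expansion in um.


dL = 5.4e-06 * 90 * 972 * 1000 = 472.392 um

472.392


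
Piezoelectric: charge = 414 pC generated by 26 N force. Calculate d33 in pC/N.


d33 = 414 / 26 = 15.9 pC/N

15.9


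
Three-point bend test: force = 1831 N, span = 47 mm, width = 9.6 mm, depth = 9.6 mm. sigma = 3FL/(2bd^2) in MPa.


sigma = 3*1831*47/(2*9.6*9.6^2) = 145.9 MPa

145.9


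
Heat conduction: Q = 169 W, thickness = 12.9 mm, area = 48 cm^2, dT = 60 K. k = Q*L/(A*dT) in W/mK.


k = 169*12.9/1000/(48/10000*60) = 7.57 W/mK

7.57


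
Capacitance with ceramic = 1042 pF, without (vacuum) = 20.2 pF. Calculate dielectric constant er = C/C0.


er = 1042 / 20.2 = 51.58

51.58


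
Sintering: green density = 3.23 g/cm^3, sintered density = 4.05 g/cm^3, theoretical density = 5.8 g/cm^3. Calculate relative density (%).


Relative = 4.05 / 5.8 * 100 = 69.8%

69.8


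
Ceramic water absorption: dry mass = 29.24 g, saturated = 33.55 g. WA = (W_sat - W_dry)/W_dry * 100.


WA = (33.55 - 29.24) / 29.24 * 100 = 14.74%

14.74


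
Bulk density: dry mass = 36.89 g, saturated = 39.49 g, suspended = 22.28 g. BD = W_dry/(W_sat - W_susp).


BD = 36.89 / (39.49 - 22.28) = 36.89 / 17.21 = 2.144 g/cm^3

2.144


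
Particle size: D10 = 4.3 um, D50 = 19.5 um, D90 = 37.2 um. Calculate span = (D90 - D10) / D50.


Span = (37.2 - 4.3) / 19.5 = 32.9 / 19.5 = 1.687

1.687


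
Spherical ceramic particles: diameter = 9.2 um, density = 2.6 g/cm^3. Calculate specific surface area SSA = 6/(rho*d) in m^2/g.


SSA = 6 / (2.6 * 9.2) = 0.251 m^2/g

0.251


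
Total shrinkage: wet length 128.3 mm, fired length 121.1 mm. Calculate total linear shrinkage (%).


TS = (128.3 - 121.1) / 128.3 * 100 = 5.61%

5.61


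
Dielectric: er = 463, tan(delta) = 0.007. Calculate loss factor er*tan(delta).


Loss = 463 * 0.007 = 3.241

3.241


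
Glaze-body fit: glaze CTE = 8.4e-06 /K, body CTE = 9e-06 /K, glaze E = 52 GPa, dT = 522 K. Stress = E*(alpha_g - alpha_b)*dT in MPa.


Stress = 52*1000*(8.4e-06 - 9e-06)*522 = -16.3 MPa

-16.3


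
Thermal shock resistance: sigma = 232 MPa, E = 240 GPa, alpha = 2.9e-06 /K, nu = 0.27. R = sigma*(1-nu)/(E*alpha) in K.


R = 232*(1-0.27)/(240*1000*2.9e-06) = 243 K

243


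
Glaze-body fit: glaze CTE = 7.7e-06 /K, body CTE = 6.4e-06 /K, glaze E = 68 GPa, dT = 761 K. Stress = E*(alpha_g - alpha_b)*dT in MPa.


Stress = 68*1000*(7.7e-06 - 6.4e-06)*761 = 67.3 MPa

67.3


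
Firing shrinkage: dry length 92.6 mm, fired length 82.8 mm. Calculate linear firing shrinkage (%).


FS = (92.6 - 82.8) / 92.6 * 100 = 10.58%

10.58


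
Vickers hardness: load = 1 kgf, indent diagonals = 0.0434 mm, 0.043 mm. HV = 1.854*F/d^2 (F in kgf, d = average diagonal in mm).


d_avg = (0.0434+0.043)/2 = 0.0432 mm
HV = 1.854*1/0.0432^2 = 993

993


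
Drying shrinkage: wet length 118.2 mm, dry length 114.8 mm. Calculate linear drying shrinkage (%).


DS = (118.2 - 114.8) / 118.2 * 100 = 2.88%

2.88


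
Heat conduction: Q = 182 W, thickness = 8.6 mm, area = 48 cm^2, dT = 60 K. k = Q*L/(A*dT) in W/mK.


k = 182*8.6/1000/(48/10000*60) = 5.43 W/mK

5.43


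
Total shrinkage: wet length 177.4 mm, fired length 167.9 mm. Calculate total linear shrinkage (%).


TS = (177.4 - 167.9) / 177.4 * 100 = 5.36%

5.36


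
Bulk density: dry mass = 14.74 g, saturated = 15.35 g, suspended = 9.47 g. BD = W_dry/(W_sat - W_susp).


BD = 14.74 / (15.35 - 9.47) = 14.74 / 5.88 = 2.507 g/cm^3

2.507


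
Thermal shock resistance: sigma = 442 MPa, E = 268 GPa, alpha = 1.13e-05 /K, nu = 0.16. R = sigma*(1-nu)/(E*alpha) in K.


R = 442*(1-0.16)/(268*1000*1.13e-05) = 123 K

123


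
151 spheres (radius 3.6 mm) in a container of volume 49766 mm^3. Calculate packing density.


V_sphere = 4/3*pi*3.6^3 = 195.4322 mm^3
Total V = 151*195.4322 = 29510.2622 mm^3
PD = 29510.2622 / 49766 = 0.593

0.593


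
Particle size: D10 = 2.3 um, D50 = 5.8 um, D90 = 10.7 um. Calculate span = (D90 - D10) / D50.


Span = (10.7 - 2.3) / 5.8 = 8.4 / 5.8 = 1.448

1.448


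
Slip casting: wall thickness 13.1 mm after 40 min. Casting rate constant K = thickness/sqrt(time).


K = 13.1 / sqrt(40) = 13.1 / 6.3246 = 2.071 mm/min^0.5

2.071


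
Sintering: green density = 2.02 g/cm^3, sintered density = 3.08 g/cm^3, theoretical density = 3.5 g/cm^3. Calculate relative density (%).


Relative = 3.08 / 3.5 * 100 = 88.0%

88.0


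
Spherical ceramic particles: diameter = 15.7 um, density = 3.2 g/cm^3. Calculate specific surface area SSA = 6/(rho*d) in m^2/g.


SSA = 6 / (3.2 * 15.7) = 0.119 m^2/g

0.119


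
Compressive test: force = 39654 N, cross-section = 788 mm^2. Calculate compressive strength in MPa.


CS = 39654 / 788 = 50.3 MPa

50.3


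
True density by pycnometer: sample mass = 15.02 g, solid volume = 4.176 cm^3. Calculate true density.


TD = 15.02 / 4.176 = 3.597 g/cm^3

3.597


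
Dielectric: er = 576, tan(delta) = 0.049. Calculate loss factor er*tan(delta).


Loss = 576 * 0.049 = 28.224

28.224


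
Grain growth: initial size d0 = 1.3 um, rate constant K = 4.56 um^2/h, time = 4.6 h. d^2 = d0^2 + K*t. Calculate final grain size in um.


d^2 = 1.3^2 + 4.56*4.6 = 22.666
d = sqrt(22.666) = 4.76 um

4.76


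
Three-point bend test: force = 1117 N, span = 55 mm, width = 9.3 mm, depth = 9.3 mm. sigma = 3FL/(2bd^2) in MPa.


sigma = 3*1117*55/(2*9.3*9.3^2) = 114.6 MPa

114.6


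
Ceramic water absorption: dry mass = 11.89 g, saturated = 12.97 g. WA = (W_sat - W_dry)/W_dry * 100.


WA = (12.97 - 11.89) / 11.89 * 100 = 9.08%

9.08


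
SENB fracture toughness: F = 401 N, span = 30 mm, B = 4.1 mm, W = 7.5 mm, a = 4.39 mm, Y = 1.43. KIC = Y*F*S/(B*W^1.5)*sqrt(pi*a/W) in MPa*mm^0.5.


KIC = 1.43*401*30/(4.1*7.5^1.5)*sqrt(pi*4.39/7.5) = 277.01

277.01


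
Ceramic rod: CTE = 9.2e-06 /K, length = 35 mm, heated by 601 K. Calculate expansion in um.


dL = 9.2e-06 * 35 * 601 * 1000 = 193.522 um

193.522


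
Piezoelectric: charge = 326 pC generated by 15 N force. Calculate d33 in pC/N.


d33 = 326 / 15 = 21.7 pC/N

21.7


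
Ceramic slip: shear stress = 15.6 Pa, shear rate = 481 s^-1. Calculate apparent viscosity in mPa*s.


eta = tau/gamma * 1000 = 15.6/481 * 1000 = 32.4 mPa*s

32.4


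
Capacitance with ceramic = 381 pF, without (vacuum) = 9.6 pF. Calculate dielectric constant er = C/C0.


er = 381 / 9.6 = 39.69

39.69


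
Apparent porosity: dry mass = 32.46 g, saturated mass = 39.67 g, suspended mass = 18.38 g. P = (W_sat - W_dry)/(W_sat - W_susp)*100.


P = (39.67 - 32.46) / (39.67 - 18.38) * 100 = 7.21 / 21.29 * 100 = 33.9%

33.9
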